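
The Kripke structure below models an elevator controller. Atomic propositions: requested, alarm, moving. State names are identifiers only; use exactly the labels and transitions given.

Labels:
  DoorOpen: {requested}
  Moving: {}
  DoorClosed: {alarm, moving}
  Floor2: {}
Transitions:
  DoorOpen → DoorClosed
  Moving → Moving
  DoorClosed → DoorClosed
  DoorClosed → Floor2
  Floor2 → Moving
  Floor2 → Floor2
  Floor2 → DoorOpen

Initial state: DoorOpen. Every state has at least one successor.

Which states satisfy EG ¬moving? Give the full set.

States satisfying ¬moving: {DoorOpen, Moving, Floor2}.
States satisfying EG ¬moving: {Moving, Floor2}.

{Moving, Floor2}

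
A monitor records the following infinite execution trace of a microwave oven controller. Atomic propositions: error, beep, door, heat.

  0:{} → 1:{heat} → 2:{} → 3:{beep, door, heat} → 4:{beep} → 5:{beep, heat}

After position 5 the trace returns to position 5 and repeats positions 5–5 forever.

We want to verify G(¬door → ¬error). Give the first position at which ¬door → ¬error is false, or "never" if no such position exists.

¬door → ¬error holds at every position 0..5, and those are all the positions the trace ever visits, so the invariant G(¬door → ¬error) is never violated.

never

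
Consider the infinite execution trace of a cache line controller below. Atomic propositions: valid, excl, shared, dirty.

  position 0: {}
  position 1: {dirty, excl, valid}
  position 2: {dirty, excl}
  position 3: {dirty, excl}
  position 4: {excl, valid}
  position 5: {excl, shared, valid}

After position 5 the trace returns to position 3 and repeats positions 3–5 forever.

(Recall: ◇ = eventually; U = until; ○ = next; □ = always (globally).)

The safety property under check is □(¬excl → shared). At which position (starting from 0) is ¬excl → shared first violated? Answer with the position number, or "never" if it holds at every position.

0

At position 0 the labels are {}, so ¬excl → shared is false there. This is the first violation.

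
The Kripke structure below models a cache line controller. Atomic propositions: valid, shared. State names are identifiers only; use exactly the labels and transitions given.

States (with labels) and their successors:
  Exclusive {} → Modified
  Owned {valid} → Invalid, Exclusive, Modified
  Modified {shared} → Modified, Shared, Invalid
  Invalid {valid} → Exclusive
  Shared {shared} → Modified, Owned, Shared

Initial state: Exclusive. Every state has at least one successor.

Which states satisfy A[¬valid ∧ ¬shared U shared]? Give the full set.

States satisfying ¬valid ∧ ¬shared: {Exclusive}.
States satisfying shared: {Modified, Shared}.
States satisfying A[¬valid ∧ ¬shared U shared]: {Exclusive, Modified, Shared}.

{Exclusive, Modified, Shared}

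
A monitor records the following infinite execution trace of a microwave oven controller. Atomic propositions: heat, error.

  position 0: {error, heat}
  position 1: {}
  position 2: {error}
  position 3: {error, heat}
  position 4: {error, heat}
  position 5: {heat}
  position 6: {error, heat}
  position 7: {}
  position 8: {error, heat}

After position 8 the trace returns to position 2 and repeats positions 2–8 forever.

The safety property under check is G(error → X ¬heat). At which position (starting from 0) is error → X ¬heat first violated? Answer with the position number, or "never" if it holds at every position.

Check error → X ¬heat at each position in order: 0 ✓, 1 ✓.
At position 2 the labels are {error} and the next position 3 has {error, heat}, so error → X ¬heat is false there. This is the first violation.

2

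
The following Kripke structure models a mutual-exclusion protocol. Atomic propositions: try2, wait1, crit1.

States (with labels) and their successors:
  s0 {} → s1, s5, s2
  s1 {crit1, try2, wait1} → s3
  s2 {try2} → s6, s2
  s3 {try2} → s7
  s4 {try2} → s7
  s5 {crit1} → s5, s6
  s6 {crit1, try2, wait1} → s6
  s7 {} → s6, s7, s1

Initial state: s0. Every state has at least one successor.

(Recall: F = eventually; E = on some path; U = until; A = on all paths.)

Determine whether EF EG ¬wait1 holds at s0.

States satisfying EG ¬wait1: {s0, s2, s3, s4, s5, s7}.
States satisfying EF EG ¬wait1: {s0, s1, s2, s3, s4, s5, s7}.
Some path from s0 reaches a state where EG ¬wait1 holds.
s0 ∈ Sat(EF EG ¬wait1).

Holds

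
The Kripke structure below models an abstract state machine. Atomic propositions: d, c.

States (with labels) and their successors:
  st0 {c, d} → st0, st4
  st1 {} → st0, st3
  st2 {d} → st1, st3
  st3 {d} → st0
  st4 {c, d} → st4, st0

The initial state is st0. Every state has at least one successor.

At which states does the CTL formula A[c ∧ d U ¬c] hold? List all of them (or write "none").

{st1, st2, st3}

States satisfying c ∧ d: {st0, st4}.
States satisfying ¬c: {st1, st2, st3}.
States satisfying A[c ∧ d U ¬c]: {st1, st2, st3}.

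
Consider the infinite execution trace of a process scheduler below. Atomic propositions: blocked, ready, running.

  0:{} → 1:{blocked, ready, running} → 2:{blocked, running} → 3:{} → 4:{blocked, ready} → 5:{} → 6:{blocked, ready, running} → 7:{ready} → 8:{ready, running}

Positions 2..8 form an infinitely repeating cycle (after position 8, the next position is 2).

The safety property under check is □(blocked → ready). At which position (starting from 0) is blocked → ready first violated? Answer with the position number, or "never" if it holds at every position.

Check blocked → ready at each position in order: 0 ✓, 1 ✓.
At position 2 the labels are {blocked, running}, so blocked → ready is false there. This is the first violation.

2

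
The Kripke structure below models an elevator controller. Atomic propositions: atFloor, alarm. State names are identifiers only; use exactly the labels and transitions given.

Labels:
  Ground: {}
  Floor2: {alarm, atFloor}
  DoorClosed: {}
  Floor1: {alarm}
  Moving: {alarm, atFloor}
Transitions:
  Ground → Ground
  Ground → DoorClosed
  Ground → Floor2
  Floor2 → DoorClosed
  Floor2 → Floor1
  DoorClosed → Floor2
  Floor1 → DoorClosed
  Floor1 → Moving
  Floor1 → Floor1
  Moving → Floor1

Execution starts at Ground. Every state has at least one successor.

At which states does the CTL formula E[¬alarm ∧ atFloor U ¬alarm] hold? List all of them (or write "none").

{Ground, DoorClosed}

States satisfying ¬alarm ∧ atFloor: ∅.
States satisfying ¬alarm: {Ground, DoorClosed}.
States satisfying E[¬alarm ∧ atFloor U ¬alarm]: {Ground, DoorClosed}.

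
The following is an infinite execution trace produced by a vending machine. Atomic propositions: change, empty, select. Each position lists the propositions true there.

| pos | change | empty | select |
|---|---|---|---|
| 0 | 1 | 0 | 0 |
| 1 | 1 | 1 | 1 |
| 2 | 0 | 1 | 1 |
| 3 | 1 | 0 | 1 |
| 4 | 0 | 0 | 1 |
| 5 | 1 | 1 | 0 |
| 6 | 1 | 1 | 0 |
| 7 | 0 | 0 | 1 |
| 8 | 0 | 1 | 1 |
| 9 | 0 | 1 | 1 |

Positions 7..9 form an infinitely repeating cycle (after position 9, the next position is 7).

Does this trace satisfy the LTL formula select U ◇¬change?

Walking from position 0: ◇¬change first holds at position 0, and select holds at every earlier position along the way, so select U ◇¬change holds.

Yes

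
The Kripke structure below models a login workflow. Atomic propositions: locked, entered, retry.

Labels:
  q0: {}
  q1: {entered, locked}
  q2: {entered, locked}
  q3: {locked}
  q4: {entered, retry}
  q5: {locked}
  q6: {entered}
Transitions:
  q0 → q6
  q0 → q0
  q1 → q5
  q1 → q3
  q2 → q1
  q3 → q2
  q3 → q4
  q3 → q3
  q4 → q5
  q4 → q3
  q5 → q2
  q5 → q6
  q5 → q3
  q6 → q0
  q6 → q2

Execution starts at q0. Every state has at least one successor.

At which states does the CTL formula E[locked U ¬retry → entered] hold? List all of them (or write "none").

States satisfying locked: {q1, q2, q3, q5}.
States satisfying ¬retry → entered: {q1, q2, q4, q6}.
States satisfying E[locked U ¬retry → entered]: {q1, q2, q3, q4, q5, q6}.

{q1, q2, q3, q4, q5, q6}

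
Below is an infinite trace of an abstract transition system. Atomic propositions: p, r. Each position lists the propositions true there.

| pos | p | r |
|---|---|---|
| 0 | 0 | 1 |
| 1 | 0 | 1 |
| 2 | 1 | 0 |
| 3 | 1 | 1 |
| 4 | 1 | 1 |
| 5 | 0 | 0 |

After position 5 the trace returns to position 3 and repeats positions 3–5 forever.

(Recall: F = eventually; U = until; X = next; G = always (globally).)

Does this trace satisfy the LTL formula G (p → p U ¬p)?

p → p U ¬p holds at every position 0..5, and those are all positions ever visited, so G (p → p U ¬p) holds.
Positions where p holds: 2, 3, 4.
Check p U ¬p at each: 2→ok, 3→ok, 4→ok.

Holds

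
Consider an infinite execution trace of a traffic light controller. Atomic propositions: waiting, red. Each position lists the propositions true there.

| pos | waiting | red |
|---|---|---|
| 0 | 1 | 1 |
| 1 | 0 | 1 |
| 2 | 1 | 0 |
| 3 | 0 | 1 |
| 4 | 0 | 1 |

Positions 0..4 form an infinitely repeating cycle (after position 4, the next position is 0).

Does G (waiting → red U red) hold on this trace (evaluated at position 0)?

Violated

waiting → red U red must hold at every position from 0 onward. It fails at position 2, so G (waiting → red U red) is false.
Positions where waiting holds: 0, 2.
Check red U red at each: 0→ok, 2→fails.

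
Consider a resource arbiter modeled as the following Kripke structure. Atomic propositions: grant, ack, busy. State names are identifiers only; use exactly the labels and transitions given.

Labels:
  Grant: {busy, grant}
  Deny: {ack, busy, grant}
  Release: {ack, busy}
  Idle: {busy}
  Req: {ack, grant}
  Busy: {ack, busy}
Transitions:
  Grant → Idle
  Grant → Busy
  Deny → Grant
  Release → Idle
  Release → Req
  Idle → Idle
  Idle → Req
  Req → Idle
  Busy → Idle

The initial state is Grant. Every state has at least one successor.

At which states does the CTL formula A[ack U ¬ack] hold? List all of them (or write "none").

{Grant, Deny, Release, Idle, Req, Busy}

States satisfying ack: {Deny, Release, Req, Busy}.
States satisfying ¬ack: {Grant, Idle}.
States satisfying A[ack U ¬ack]: {Grant, Deny, Release, Idle, Req, Busy}.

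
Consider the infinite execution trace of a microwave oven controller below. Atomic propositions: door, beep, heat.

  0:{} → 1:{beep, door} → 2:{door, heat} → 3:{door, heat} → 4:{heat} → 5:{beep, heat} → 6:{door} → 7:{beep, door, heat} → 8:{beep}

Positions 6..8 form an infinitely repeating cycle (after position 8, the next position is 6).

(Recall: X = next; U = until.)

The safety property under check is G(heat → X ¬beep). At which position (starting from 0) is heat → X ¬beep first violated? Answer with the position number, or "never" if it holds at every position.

4

Check heat → X ¬beep at each position in order: 0 ✓, 1 ✓, 2 ✓, 3 ✓.
At position 4 the labels are {heat} and the next position 5 has {beep, heat}, so heat → X ¬beep is false there. This is the first violation.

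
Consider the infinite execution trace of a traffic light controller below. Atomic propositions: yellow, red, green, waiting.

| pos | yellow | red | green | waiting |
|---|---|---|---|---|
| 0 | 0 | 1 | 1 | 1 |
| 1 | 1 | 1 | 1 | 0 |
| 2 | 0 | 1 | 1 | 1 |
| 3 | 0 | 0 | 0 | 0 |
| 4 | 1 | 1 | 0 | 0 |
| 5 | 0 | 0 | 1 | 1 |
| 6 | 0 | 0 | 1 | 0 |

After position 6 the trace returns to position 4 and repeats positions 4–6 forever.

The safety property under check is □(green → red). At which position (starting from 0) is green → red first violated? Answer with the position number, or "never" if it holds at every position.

Check green → red at each position in order: 0 ✓, 1 ✓, 2 ✓, 3 ✓, 4 ✓.
At position 5 the labels are {green, waiting}, so green → red is false there. This is the first violation.

5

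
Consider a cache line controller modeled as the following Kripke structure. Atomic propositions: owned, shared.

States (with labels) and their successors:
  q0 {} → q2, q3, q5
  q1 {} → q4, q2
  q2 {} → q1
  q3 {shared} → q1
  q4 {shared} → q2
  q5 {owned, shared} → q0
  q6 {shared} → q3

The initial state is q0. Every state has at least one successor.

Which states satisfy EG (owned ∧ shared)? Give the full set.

none

States satisfying owned ∧ shared: {q5}.
States satisfying EG (owned ∧ shared): ∅.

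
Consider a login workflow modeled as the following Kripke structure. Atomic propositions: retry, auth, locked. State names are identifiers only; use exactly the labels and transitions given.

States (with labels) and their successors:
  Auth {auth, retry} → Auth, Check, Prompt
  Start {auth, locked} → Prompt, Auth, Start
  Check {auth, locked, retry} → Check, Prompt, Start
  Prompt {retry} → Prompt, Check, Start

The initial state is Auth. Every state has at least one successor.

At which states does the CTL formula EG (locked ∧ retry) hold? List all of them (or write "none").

States satisfying locked ∧ retry: {Check}.
States satisfying EG (locked ∧ retry): {Check}.

{Check}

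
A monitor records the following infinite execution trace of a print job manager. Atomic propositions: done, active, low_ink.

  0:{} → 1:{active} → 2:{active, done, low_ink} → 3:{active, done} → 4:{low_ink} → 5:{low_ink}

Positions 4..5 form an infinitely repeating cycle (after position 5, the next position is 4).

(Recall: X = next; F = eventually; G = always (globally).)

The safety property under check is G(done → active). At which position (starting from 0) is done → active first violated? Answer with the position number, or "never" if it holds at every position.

never

done → active holds at every position 0..5, and those are all the positions the trace ever visits, so the invariant G(done → active) is never violated.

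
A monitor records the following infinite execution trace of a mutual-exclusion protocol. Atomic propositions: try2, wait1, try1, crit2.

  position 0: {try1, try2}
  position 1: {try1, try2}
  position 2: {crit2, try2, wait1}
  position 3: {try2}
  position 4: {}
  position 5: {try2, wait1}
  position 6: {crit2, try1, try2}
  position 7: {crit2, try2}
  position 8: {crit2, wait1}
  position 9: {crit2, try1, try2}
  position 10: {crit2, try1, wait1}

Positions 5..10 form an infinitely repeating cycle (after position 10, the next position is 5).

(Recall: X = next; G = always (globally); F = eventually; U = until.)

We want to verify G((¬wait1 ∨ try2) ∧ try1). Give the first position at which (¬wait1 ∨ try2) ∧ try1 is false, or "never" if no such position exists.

Check (¬wait1 ∨ try2) ∧ try1 at each position in order: 0 ✓, 1 ✓.
At position 2 the labels are {crit2, try2, wait1}, so (¬wait1 ∨ try2) ∧ try1 is false there. This is the first violation.

2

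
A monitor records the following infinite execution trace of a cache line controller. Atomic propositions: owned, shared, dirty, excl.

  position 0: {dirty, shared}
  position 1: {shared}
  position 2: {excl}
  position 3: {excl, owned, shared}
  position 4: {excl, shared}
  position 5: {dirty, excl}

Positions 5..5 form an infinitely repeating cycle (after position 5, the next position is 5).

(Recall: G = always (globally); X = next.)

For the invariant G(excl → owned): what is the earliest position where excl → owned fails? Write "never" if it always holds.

2

Check excl → owned at each position in order: 0 ✓, 1 ✓.
At position 2 the labels are {excl}, so excl → owned is false there. This is the first violation.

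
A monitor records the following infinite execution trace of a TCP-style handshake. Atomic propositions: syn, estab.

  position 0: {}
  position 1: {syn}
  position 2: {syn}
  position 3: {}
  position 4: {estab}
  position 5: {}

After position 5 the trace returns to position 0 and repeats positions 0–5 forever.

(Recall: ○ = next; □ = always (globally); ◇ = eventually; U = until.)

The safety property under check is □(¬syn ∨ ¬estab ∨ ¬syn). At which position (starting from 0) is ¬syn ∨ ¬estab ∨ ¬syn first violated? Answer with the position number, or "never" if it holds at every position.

¬syn ∨ ¬estab ∨ ¬syn holds at every position 0..5, and those are all the positions the trace ever visits, so the invariant □(¬syn ∨ ¬estab ∨ ¬syn) is never violated.

never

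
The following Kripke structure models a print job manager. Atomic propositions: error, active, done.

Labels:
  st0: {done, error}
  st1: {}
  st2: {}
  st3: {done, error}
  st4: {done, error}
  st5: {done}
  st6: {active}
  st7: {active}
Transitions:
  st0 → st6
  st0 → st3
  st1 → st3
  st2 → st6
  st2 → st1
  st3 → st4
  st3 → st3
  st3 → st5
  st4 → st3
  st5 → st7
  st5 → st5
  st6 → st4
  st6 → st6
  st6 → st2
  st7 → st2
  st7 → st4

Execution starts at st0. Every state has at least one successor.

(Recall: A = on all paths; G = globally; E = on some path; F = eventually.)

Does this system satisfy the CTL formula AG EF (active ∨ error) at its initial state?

States satisfying EF (active ∨ error): {st0, st1, st2, st3, st4, st5, st6, st7}.
States satisfying AG EF (active ∨ error): {st0, st1, st2, st3, st4, st5, st6, st7}.
Every state reachable from st0 satisfies EF (active ∨ error).
st0 ∈ Sat(AG EF (active ∨ error)).

Holds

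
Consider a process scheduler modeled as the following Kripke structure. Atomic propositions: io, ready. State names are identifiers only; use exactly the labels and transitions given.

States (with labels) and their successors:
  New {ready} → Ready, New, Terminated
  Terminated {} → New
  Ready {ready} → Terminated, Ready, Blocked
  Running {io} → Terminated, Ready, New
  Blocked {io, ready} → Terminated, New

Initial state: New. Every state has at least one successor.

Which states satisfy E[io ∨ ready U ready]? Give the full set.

States satisfying io ∨ ready: {New, Ready, Running, Blocked}.
States satisfying ready: {New, Ready, Blocked}.
States satisfying E[io ∨ ready U ready]: {New, Ready, Running, Blocked}.

{New, Ready, Running, Blocked}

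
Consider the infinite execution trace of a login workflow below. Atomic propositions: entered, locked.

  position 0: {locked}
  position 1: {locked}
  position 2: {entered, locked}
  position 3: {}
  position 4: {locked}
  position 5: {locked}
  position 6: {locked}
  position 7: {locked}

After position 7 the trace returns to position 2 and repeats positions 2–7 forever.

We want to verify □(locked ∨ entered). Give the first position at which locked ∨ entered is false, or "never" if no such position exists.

3

Check locked ∨ entered at each position in order: 0 ✓, 1 ✓, 2 ✓.
At position 3 the labels are {}, so locked ∨ entered is false there. This is the first violation.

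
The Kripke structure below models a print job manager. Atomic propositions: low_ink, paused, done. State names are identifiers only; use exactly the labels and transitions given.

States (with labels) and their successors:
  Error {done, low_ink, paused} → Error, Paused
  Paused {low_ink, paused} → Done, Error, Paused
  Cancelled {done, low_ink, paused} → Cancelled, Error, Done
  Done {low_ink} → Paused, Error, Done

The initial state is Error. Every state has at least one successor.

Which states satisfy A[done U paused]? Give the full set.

{Error, Paused, Cancelled}

States satisfying done: {Error, Cancelled}.
States satisfying paused: {Error, Paused, Cancelled}.
States satisfying A[done U paused]: {Error, Paused, Cancelled}.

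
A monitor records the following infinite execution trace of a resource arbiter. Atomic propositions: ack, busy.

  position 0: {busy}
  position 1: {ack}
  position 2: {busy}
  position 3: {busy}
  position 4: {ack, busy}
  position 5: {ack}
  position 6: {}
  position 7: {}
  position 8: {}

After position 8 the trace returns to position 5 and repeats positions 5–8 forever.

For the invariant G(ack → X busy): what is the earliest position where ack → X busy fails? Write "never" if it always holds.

Check ack → X busy at each position in order: 0 ✓, 1 ✓, 2 ✓, 3 ✓.
At position 4 the labels are {ack, busy} and the next position 5 has {ack}, so ack → X busy is false there. This is the first violation.

4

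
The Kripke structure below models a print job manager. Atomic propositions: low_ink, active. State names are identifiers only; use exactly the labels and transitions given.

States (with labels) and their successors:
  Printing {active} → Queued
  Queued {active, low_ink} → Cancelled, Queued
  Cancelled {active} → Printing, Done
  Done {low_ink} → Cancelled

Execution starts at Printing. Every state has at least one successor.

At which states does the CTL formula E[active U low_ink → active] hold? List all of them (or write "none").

States satisfying active: {Printing, Queued, Cancelled}.
States satisfying low_ink → active: {Printing, Queued, Cancelled}.
States satisfying E[active U low_ink → active]: {Printing, Queued, Cancelled}.

{Printing, Queued, Cancelled}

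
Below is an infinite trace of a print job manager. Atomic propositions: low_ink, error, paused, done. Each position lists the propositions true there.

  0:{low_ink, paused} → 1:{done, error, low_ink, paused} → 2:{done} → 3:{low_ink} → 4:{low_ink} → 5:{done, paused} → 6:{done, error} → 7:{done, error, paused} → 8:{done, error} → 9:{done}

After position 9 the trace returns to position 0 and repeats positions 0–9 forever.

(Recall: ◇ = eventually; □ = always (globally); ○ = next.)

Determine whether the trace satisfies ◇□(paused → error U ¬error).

□(paused → error U ¬error) holds at position 0, which is reachable from 0, so ◇□(paused → error U ¬error) holds.

Yes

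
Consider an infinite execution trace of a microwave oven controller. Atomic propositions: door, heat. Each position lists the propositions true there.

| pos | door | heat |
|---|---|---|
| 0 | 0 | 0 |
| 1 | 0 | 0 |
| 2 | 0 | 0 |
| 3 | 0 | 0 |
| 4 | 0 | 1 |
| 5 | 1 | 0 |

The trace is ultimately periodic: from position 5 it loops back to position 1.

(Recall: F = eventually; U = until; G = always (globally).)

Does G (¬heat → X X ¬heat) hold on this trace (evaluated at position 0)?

Does not hold

¬heat → X X ¬heat must hold at every position from 0 onward. It fails at position 2, so G (¬heat → X X ¬heat) is false.
Positions where ¬heat holds: 0, 1, 2, 3, 5.
Check X X ¬heat at each: 0→ok, 1→ok, 2→fails, 3→ok, 5→ok.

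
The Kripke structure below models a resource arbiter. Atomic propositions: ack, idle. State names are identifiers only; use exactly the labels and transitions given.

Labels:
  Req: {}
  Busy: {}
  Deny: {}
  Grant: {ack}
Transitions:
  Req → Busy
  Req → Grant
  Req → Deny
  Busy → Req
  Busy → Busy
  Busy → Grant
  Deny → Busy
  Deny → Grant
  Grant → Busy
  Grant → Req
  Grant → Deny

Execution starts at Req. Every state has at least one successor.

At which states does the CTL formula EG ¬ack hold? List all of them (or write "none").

States satisfying ¬ack: {Req, Busy, Deny}.
States satisfying EG ¬ack: {Req, Busy, Deny}.

{Req, Busy, Deny}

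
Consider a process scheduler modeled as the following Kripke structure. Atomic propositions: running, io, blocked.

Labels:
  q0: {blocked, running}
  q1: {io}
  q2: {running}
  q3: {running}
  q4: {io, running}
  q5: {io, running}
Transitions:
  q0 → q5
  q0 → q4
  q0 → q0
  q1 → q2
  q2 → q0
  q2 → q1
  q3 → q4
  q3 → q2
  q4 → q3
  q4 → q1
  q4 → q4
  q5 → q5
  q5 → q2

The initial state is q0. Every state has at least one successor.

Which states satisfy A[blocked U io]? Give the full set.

States satisfying blocked: {q0}.
States satisfying io: {q1, q4, q5}.
States satisfying A[blocked U io]: {q1, q4, q5}.

{q1, q4, q5}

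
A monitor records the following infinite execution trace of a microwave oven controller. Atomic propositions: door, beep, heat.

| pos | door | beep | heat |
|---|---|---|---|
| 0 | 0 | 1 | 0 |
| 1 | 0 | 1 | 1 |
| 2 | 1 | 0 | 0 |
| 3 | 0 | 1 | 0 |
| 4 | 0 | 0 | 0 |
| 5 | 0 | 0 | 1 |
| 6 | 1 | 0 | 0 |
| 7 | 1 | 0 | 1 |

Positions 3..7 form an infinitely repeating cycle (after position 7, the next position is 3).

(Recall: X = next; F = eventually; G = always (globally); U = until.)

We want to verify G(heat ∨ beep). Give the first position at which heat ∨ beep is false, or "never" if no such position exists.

2

Check heat ∨ beep at each position in order: 0 ✓, 1 ✓.
At position 2 the labels are {door}, so heat ∨ beep is false there. This is the first violation.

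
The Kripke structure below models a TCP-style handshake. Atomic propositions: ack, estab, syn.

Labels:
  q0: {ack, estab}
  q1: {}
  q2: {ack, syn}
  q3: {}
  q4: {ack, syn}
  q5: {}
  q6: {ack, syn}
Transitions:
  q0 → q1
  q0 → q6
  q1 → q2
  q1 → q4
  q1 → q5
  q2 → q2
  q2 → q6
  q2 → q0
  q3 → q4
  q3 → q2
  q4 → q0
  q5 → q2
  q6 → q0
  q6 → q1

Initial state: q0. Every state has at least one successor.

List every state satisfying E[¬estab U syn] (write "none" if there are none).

{q1, q2, q3, q4, q5, q6}

States satisfying ¬estab: {q1, q2, q3, q4, q5, q6}.
States satisfying syn: {q2, q4, q6}.
States satisfying E[¬estab U syn]: {q1, q2, q3, q4, q5, q6}.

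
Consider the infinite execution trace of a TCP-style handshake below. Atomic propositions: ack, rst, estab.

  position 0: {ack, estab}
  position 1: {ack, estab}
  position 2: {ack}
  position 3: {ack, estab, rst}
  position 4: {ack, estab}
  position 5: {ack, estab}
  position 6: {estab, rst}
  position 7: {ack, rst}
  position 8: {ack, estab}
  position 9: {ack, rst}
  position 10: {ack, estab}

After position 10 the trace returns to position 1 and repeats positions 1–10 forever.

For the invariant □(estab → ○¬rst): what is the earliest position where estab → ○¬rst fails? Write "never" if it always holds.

5

Check estab → ○¬rst at each position in order: 0 ✓, 1 ✓, 2 ✓, 3 ✓, 4 ✓.
At position 5 the labels are {ack, estab} and the next position 6 has {estab, rst}, so estab → ○¬rst is false there. This is the first violation.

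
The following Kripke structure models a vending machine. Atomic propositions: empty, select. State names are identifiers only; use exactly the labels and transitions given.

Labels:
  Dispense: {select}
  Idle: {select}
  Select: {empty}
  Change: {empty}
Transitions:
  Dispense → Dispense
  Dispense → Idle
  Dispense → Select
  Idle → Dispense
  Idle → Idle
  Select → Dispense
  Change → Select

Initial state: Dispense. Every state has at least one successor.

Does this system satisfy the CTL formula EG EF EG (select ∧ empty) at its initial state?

States satisfying EF EG (select ∧ empty): ∅.
States satisfying EG EF EG (select ∧ empty): ∅.
No suitable path/successor from Dispense witnesses the formula.
Dispense ∉ Sat(EG EF EG (select ∧ empty)).

No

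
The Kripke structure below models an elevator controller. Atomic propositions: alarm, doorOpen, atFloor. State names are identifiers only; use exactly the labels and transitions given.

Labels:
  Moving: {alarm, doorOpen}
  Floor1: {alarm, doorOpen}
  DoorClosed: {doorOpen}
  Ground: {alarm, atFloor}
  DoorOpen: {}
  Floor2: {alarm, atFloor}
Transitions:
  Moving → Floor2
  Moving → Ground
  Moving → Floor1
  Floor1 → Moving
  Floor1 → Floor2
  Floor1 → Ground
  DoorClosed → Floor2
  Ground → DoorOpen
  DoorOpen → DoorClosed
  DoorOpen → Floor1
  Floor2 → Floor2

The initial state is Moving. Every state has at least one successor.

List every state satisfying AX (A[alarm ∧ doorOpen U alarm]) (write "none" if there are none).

States satisfying A[alarm ∧ doorOpen U alarm]: {Moving, Floor1, Ground, Floor2}.
States satisfying AX (A[alarm ∧ doorOpen U alarm]): {Moving, Floor1, DoorClosed, Floor2}.

{Moving, Floor1, DoorClosed, Floor2}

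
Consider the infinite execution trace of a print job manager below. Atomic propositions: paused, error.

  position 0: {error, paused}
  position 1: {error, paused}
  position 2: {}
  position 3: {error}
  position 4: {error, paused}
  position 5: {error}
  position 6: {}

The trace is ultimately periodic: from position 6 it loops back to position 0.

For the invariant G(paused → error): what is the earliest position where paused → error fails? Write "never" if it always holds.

never

paused → error holds at every position 0..6, and those are all the positions the trace ever visits, so the invariant G(paused → error) is never violated.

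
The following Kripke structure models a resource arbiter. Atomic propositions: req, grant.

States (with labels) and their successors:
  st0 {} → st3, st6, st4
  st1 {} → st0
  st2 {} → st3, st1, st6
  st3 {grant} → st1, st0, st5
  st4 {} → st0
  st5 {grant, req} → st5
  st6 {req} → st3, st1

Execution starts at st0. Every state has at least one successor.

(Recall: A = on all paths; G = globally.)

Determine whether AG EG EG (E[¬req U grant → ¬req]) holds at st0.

States satisfying EG EG (E[¬req U grant → ¬req]): {st0, st1, st2, st3, st4, st6}.
States satisfying AG EG EG (E[¬req U grant → ¬req]): ∅.
st5 is reachable from st0 and violates EG EG (E[¬req U grant → ¬req]), so AG fails at st0.
st0 ∉ Sat(AG EG EG (E[¬req U grant → ¬req])).

Violated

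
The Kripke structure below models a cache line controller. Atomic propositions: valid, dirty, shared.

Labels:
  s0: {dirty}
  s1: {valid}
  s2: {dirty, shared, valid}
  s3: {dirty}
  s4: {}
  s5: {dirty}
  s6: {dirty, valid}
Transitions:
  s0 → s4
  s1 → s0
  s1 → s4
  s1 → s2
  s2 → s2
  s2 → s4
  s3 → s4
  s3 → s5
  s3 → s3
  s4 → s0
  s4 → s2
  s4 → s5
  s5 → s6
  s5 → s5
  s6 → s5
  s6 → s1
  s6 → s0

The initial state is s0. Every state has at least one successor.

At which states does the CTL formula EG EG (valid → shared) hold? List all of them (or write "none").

{s0, s2, s3, s4, s5}

States satisfying EG (valid → shared): {s0, s2, s3, s4, s5}.
States satisfying EG EG (valid → shared): {s0, s2, s3, s4, s5}.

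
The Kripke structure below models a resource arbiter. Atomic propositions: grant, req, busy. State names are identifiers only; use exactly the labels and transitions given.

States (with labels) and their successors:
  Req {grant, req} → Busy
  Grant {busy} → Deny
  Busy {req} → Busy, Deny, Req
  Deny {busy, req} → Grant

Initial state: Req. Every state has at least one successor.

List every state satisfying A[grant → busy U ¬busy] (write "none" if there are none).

{Req, Busy}

States satisfying grant → busy: {Grant, Busy, Deny}.
States satisfying ¬busy: {Req, Busy}.
States satisfying A[grant → busy U ¬busy]: {Req, Busy}.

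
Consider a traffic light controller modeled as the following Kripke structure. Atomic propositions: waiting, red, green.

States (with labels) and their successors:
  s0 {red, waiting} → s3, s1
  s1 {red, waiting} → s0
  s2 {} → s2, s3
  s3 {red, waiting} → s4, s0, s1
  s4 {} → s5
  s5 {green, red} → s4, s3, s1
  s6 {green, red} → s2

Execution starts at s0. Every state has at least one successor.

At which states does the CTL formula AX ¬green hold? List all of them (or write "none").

{s0, s1, s2, s3, s5, s6}

States satisfying ¬green: {s0, s1, s2, s3, s4}.
States satisfying AX ¬green: {s0, s1, s2, s3, s5, s6}.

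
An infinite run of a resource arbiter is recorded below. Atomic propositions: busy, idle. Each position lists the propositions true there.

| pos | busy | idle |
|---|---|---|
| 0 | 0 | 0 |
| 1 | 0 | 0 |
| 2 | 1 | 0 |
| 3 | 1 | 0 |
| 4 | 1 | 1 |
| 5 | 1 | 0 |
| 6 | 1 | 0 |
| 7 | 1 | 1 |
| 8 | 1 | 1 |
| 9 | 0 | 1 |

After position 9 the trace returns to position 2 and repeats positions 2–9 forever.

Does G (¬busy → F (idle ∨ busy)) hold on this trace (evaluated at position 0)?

¬busy → F (idle ∨ busy) holds at every position 0..9, and those are all positions ever visited, so G (¬busy → F (idle ∨ busy)) holds.
Positions where ¬busy holds: 0, 1, 9.
Check F (idle ∨ busy) at each: 0→ok, 1→ok, 9→ok.

Satisfied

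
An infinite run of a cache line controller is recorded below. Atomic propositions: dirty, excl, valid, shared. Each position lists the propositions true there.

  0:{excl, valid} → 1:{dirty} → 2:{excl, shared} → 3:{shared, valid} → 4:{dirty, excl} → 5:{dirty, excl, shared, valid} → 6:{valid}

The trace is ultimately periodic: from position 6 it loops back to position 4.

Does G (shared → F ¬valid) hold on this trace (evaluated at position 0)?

Holds

shared → F ¬valid holds at every position 0..6, and those are all positions ever visited, so G (shared → F ¬valid) holds.
Positions where shared holds: 2, 3, 5.
Check F ¬valid at each: 2→ok, 3→ok, 5→ok.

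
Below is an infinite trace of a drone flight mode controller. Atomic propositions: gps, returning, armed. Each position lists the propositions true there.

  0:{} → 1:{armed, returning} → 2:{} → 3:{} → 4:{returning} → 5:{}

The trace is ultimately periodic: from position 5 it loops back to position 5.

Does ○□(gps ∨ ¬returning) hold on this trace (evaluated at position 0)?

No

The position after 0 is 1; □(gps ∨ ¬returning) is false there.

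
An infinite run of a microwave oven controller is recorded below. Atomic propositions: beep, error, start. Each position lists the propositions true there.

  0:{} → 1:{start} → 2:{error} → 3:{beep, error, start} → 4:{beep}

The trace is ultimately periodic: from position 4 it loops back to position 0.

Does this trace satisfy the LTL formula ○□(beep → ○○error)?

The position after 0 is 1; □(beep → ○○error) is false there.

No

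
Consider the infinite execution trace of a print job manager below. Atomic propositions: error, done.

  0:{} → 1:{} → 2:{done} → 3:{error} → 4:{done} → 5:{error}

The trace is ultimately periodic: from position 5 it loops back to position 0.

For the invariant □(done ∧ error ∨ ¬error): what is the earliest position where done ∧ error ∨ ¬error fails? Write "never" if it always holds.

3

Check done ∧ error ∨ ¬error at each position in order: 0 ✓, 1 ✓, 2 ✓.
At position 3 the labels are {error}, so done ∧ error ∨ ¬error is false there. This is the first violation.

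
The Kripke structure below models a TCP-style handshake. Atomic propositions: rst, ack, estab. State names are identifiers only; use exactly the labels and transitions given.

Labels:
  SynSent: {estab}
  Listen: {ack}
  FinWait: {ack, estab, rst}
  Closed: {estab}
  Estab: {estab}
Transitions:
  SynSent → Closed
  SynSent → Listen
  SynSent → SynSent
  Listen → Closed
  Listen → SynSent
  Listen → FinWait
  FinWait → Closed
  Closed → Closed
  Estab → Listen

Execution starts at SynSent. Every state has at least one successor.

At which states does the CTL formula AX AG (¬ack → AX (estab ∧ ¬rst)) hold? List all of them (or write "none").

States satisfying AG (¬ack → AX (estab ∧ ¬rst)): {FinWait, Closed}.
States satisfying AX AG (¬ack → AX (estab ∧ ¬rst)): {FinWait, Closed}.

{FinWait, Closed}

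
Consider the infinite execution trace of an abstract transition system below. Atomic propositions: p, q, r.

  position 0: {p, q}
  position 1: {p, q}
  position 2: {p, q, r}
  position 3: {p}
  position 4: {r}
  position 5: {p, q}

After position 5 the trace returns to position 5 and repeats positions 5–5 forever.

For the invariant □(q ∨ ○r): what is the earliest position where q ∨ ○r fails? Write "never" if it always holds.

Check q ∨ ○r at each position in order: 0 ✓, 1 ✓, 2 ✓, 3 ✓.
At position 4 the labels are {r} and the next position 5 has {p, q}, so q ∨ ○r is false there. This is the first violation.

4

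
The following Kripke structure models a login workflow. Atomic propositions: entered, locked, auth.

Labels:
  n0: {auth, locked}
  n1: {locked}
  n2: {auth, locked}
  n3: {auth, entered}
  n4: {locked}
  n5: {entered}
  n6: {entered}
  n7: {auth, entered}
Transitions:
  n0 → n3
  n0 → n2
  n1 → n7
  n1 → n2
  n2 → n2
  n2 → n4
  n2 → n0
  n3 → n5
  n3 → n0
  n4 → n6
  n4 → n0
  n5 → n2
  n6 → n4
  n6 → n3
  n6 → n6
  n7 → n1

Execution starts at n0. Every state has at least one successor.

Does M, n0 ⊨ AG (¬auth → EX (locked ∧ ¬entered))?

States satisfying ¬auth → EX (locked ∧ ¬entered): {n0, n1, n2, n3, n4, n5, n6, n7}.
States satisfying AG (¬auth → EX (locked ∧ ¬entered)): {n0, n1, n2, n3, n4, n5, n6, n7}.
Every state reachable from n0 satisfies ¬auth → EX (locked ∧ ¬entered).
n0 ∈ Sat(AG (¬auth → EX (locked ∧ ¬entered))).

Satisfied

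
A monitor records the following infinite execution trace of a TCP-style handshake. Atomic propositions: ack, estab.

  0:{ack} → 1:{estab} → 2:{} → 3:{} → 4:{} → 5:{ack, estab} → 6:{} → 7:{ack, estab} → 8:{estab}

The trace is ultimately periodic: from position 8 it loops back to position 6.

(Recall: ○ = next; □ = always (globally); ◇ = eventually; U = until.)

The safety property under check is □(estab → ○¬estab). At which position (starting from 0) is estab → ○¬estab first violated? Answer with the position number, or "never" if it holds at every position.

7

Check estab → ○¬estab at each position in order: 0 ✓, 1 ✓, 2 ✓, 3 ✓, 4 ✓, 5 ✓, 6 ✓.
At position 7 the labels are {ack, estab} and the next position 8 has {estab}, so estab → ○¬estab is false there. This is the first violation.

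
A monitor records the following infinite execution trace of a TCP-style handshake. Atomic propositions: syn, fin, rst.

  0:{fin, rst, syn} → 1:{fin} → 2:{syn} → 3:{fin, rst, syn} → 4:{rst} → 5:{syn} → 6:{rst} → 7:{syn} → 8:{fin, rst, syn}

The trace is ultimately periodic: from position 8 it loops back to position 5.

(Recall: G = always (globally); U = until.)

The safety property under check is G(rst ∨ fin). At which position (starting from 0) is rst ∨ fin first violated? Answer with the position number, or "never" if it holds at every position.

Check rst ∨ fin at each position in order: 0 ✓, 1 ✓.
At position 2 the labels are {syn}, so rst ∨ fin is false there. This is the first violation.

2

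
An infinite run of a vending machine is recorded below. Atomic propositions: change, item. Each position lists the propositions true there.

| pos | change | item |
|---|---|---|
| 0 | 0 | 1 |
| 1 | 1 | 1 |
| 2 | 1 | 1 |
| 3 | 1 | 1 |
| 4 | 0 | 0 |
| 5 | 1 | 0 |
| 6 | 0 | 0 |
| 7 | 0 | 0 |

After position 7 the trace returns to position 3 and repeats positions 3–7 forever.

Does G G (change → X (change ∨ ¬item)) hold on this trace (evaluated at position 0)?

Holds

G (change → X (change ∨ ¬item)) holds at every position 0..7, and those are all positions ever visited, so G G (change → X (change ∨ ¬item)) holds.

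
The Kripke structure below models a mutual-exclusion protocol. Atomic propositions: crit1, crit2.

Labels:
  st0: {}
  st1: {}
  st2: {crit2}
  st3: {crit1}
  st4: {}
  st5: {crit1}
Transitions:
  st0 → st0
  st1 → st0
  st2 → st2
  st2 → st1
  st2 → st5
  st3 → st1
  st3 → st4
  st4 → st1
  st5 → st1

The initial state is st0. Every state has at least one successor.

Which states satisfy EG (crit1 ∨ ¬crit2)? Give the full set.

{st0, st1, st3, st4, st5}

States satisfying crit1 ∨ ¬crit2: {st0, st1, st3, st4, st5}.
States satisfying EG (crit1 ∨ ¬crit2): {st0, st1, st3, st4, st5}.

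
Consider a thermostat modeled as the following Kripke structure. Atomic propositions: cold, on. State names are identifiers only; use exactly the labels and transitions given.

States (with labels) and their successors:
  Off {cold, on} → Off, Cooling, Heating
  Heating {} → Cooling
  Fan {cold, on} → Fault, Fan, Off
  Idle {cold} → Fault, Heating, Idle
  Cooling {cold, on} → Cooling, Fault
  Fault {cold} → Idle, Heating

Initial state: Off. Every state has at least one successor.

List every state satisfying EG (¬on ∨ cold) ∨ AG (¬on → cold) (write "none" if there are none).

{Off, Heating, Fan, Idle, Cooling, Fault}

States satisfying ¬on ∨ cold: {Off, Heating, Fan, Idle, Cooling, Fault}.
States satisfying EG (¬on ∨ cold): {Off, Heating, Fan, Idle, Cooling, Fault}.
States satisfying ¬on → cold: {Off, Fan, Idle, Cooling, Fault}.
States satisfying AG (¬on → cold): ∅.
States satisfying EG (¬on ∨ cold) ∨ AG (¬on → cold): {Off, Heating, Fan, Idle, Cooling, Fault}.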